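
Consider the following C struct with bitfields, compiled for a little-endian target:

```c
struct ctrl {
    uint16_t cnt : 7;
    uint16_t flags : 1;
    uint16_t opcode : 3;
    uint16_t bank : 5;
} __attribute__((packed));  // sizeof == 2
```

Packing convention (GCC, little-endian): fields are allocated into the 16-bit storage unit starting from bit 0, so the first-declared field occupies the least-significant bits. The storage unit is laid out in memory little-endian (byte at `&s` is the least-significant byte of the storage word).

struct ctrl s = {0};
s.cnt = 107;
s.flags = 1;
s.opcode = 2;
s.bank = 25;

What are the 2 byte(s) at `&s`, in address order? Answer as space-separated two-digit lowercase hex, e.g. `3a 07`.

eb ca

cnt (7b) val=107 bits=0x6b at bit 0: 0x006b
flags (1b) val=1 bits=0x1 at bit 7: 0x00eb
opcode (3b) val=2 bits=0x2 at bit 8: 0x02eb
bank (5b) val=25 bits=0x19 at bit 11: 0xcaeb
word = 0xcaeb → little-endian bytes:
  [0]=0xeb  [1]=0xca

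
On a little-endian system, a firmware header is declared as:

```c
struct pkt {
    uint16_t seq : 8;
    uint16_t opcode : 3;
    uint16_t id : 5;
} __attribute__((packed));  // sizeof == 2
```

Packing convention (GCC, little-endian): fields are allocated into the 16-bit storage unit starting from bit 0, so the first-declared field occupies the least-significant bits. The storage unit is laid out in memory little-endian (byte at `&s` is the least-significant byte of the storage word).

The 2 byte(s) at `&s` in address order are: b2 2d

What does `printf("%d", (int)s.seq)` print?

178

[0]=0xb2 [1]=0x2d (little-endian) → word 0x2db2
seq:8 @ bit 0 → (0x2db2>>0)&0xff = 0xb2  ←
opcode:3 @ bit 8 → (0x2db2>>8)&0x7 = 0x5
id:5 @ bit 11 → (0x2db2>>11)&0x1f = 0x5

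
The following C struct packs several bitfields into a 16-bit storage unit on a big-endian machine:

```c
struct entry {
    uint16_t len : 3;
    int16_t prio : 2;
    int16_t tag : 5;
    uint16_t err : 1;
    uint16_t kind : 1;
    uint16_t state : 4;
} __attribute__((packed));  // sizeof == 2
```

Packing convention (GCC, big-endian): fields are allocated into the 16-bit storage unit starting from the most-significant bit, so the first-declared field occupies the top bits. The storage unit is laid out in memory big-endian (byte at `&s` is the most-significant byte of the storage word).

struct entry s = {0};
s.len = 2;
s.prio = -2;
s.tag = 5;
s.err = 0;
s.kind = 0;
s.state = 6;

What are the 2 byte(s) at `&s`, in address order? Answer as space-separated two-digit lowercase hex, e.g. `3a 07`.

len (3b) val=2 bits=0x2 at bit 13: 0x4000
prio (2b) val=-2 bits=0x2 at bit 11: 0x5000
tag (5b) val=5 bits=0x5 at bit 6: 0x5140
err (1b) val=0 bits=0x0 at bit 5: 0x5140
kind (1b) val=0 bits=0x0 at bit 4: 0x5140
state (4b) val=6 bits=0x6 at bit 0: 0x5146
word = 0x5146 → big-endian bytes:
  [0]=0x51  [1]=0x46

51 46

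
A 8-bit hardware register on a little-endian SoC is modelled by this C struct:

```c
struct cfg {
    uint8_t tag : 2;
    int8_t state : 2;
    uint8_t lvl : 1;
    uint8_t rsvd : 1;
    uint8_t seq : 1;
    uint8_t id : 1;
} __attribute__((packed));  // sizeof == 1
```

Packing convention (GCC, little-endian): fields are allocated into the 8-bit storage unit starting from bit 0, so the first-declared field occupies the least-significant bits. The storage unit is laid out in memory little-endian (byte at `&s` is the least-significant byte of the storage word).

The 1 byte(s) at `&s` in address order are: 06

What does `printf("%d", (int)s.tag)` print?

[0]=0x06 (little-endian) → word 0x06
tag [0+:2] = (word>>0) & 0x3 = 2  ←
state [2+:2] = (word>>2) & 0x3 = 1
lvl [4+:1] = (word>>4) & 0x1 = 0
rsvd [5+:1] = (word>>5) & 0x1 = 0
seq [6+:1] = (word>>6) & 0x1 = 0
id [7+:1] = (word>>7) & 0x1 = 0

2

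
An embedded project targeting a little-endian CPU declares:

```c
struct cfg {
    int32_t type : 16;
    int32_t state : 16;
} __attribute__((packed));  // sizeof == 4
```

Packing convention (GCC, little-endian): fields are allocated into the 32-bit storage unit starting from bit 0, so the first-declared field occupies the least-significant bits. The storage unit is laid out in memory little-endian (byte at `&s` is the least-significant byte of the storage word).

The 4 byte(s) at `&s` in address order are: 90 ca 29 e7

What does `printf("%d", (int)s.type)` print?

[0]=0x90 [1]=0xca [2]=0x29 [3]=0xe7 (little-endian) → word 0xe729ca90
type:16 @ bit 0 → (0xe729ca90>>0)&0xffff = 0xca90  ←
state:16 @ bit 16 → (0xe729ca90>>16)&0xffff = 0xe729
type signed 16b, MSB=1: 51856 - 65536 = -13680

-13680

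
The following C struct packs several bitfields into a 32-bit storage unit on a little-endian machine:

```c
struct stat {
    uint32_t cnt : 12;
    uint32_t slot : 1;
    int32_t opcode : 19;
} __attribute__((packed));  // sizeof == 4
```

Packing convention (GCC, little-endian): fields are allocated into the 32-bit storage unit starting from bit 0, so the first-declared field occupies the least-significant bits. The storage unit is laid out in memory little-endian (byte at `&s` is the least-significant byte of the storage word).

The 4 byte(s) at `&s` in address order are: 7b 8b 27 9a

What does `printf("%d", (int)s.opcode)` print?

[0]=0x7b [1]=0x8b [2]=0x27 [3]=0x9a (little-endian) → word 0x9a278b7b
cnt:12 @ bit 0 → (0x9a278b7b>>0)&0xfff = 0xb7b
slot:1 @ bit 12 → (0x9a278b7b>>12)&0x1 = 0x0
opcode:19 @ bit 13 → (0x9a278b7b>>13)&0x7ffff = 0x4d13c  ←
opcode signed 19b, MSB=1: 315708 - 524288 = -208580

-208580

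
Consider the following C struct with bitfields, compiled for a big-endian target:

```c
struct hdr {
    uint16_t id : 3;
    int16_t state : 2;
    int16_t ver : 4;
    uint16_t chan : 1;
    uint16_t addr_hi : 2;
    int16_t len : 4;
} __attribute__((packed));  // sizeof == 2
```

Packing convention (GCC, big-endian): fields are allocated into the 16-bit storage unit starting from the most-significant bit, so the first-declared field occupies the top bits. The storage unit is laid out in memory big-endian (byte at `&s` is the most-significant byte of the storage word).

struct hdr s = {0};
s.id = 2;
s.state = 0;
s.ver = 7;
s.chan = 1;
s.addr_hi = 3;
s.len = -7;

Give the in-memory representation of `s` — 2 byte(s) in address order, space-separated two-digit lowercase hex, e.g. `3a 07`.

[13+:3] id=2 & 0x7 = 0x2; word=0x4000
[11+:2] state=0 & 0x3 = 0x0; word=0x4000
[7+:4] ver=7 & 0xf = 0x7; word=0x4380
[6+:1] chan=1 & 0x1 = 0x1; word=0x43c0
[4+:2] addr_hi=3 & 0x3 = 0x3; word=0x43f0
[0+:4] len=-7 & 0xf = 0x9; word=0x43f9
word = 0x43f9 → big-endian bytes:
  [0]=0x43  [1]=0xf9

43 f9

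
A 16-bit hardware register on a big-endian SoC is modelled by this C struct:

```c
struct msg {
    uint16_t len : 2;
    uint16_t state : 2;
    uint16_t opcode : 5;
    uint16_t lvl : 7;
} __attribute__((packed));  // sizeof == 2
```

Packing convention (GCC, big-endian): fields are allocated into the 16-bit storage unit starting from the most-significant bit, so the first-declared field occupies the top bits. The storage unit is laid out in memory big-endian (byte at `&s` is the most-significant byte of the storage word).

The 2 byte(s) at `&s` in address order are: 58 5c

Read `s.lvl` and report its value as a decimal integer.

92

[0]=0x58 [1]=0x5c (big-endian) → word 0x585c
len [14+:2] = (word>>14) & 0x3 = 1
state [12+:2] = (word>>12) & 0x3 = 1
opcode [7+:5] = (word>>7) & 0x1f = 16
lvl [0+:7] = (word>>0) & 0x7f = 92  ←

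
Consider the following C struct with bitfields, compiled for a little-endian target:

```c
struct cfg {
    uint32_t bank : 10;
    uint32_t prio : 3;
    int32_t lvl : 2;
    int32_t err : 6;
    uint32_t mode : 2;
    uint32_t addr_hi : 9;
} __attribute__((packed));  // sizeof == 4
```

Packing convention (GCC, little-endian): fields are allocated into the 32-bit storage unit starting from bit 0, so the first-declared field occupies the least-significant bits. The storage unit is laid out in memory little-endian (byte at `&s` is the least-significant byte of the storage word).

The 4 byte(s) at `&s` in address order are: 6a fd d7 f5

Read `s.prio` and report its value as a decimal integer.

7

[0]=0x6a [1]=0xfd [2]=0xd7 [3]=0xf5 (little-endian) → word 0xf5d7fd6a
bank [0+:10] = (word>>0) & 0x3ff = 362
prio [10+:3] = (word>>10) & 0x7 = 7  ←
lvl [13+:2] = (word>>13) & 0x3 = 3
err [15+:6] = (word>>15) & 0x3f = 47
mode [21+:2] = (word>>21) & 0x3 = 2
addr_hi [23+:9] = (word>>23) & 0x1ff = 491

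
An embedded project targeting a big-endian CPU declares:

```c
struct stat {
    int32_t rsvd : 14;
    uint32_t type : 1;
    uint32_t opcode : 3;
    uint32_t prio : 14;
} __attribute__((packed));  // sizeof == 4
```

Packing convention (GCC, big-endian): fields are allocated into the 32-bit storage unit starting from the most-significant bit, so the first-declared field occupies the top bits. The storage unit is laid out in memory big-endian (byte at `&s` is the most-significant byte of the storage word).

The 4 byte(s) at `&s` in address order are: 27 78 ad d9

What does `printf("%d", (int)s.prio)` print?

11737

[0]=0x27 [1]=0x78 [2]=0xad [3]=0xd9 (big-endian) → word 0x2778add9
rsvd:14 @ bit 18 → (0x2778add9>>18)&0x3fff = 0x9de
type:1 @ bit 17 → (0x2778add9>>17)&0x1 = 0x0
opcode:3 @ bit 14 → (0x2778add9>>14)&0x7 = 0x2
prio:14 @ bit 0 → (0x2778add9>>0)&0x3fff = 0x2dd9  ←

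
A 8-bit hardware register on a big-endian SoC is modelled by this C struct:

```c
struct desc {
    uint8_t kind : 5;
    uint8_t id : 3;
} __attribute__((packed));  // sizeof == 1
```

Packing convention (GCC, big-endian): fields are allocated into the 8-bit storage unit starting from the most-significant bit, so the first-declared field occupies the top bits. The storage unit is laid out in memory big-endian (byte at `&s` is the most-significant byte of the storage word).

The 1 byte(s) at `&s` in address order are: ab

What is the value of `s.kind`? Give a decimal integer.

21

[0]=0xab (big-endian) → word 0xab
kind [3+:5] = (word>>3) & 0x1f = 21  ←
id [0+:3] = (word>>0) & 0x7 = 3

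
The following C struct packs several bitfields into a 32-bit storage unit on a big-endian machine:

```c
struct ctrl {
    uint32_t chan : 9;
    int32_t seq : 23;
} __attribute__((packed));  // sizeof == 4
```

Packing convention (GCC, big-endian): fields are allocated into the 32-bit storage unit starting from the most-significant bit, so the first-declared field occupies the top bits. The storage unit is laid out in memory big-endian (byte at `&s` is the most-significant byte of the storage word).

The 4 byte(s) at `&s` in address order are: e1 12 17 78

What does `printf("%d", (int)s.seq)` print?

1185656

[0]=0xe1 [1]=0x12 [2]=0x17 [3]=0x78 (big-endian) → word 0xe1121778
chan [23+:9] = (word>>23) & 0x1ff = 450
seq [0+:23] = (word>>0) & 0x7fffff = 1185656  ←
seq signed 23b, MSB=0: value = 1185656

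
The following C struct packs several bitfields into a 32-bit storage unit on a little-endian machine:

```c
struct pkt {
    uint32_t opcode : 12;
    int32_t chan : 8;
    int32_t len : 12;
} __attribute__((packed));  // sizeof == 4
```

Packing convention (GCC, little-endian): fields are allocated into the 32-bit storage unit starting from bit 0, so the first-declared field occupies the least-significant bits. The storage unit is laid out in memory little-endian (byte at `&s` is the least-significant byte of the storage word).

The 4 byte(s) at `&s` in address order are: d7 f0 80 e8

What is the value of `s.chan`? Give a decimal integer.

15

[0]=0xd7 [1]=0xf0 [2]=0x80 [3]=0xe8 (little-endian) → word 0xe880f0d7
opcode:12 @ bit 0 → (0xe880f0d7>>0)&0xfff = 0xd7
chan:8 @ bit 12 → (0xe880f0d7>>12)&0xff = 0xf  ←
len:12 @ bit 20 → (0xe880f0d7>>20)&0xfff = 0xe88
chan signed 8b, MSB=0: value = 15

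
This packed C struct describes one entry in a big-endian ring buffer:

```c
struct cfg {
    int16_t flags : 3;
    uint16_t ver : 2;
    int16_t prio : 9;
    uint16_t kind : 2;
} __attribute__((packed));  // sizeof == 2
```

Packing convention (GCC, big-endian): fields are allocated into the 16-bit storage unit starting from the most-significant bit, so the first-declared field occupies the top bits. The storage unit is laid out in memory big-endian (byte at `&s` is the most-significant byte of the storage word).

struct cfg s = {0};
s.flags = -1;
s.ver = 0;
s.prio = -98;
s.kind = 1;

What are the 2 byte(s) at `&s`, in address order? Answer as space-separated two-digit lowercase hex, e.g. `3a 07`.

e6 79

[13+:3] flags=-1 & 0x7 = 0x7; word=0xe000
[11+:2] ver=0 & 0x3 = 0x0; word=0xe000
[2+:9] prio=-98 & 0x1ff = 0x19e; word=0xe678
[0+:2] kind=1 & 0x3 = 0x1; word=0xe679
word = 0xe679 → big-endian bytes:
  [0]=0xe6  [1]=0x79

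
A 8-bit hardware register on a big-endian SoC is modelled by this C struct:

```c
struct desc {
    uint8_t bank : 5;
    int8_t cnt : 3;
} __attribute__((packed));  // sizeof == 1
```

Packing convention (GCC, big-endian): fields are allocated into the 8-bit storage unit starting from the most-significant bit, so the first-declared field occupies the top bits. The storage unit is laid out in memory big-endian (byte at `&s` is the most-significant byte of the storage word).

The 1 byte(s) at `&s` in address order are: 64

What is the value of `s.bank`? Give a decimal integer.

[0]=0x64 (big-endian) → word 0x64
bank [3+:5] = (word>>3) & 0x1f = 12  ←
cnt [0+:3] = (word>>0) & 0x7 = 4

12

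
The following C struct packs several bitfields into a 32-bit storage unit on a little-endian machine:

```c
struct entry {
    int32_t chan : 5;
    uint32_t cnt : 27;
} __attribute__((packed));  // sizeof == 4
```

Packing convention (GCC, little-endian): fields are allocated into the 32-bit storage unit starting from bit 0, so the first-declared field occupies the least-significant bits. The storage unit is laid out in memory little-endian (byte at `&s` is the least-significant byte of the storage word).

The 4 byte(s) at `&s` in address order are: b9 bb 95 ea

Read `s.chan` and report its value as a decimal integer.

[0]=0xb9 [1]=0xbb [2]=0x95 [3]=0xea (little-endian) → word 0xea95bbb9
chan:5 @ bit 0 → (0xea95bbb9>>0)&0x1f = 0x19  ←
cnt:27 @ bit 5 → (0xea95bbb9>>5)&0x7ffffff = 0x754addd
chan signed 5b, MSB=1: 25 - 32 = -7

-7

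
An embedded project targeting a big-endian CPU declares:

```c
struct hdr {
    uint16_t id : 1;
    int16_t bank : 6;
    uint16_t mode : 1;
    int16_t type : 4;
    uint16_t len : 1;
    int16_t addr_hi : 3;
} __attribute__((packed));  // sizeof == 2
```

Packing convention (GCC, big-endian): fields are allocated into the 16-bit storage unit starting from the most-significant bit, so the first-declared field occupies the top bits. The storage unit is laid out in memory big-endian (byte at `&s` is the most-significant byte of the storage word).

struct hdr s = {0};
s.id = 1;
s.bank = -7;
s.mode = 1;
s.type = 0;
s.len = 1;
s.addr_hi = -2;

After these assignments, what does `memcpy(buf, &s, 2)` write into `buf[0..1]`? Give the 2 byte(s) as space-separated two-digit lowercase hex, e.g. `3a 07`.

id:1 = 1 → 0x1 << 15 → word 0x8000
bank:6 = -7 → 0x39 << 9 → word 0xf200
mode:1 = 1 → 0x1 << 8 → word 0xf300
type:4 = 0 → 0x0 << 4 → word 0xf300
len:1 = 1 → 0x1 << 3 → word 0xf308
addr_hi:3 = -2 → 0x6 << 0 → word 0xf30e
word = 0xf30e → big-endian bytes:
  [0]=0xf3  [1]=0x0e

f3 0e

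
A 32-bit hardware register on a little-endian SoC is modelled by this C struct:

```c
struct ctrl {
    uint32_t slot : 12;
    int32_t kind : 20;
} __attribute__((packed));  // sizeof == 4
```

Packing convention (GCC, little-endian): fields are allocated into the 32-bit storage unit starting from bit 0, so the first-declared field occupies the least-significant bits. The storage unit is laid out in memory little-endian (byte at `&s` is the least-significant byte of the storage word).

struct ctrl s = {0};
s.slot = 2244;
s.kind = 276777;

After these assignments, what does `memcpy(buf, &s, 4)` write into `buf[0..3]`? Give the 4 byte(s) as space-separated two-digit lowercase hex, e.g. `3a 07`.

slot (12b) val=2244 bits=0x8c4 at bit 0: 0x000008c4
kind (20b) val=276777 bits=0x43929 at bit 12: 0x439298c4
word = 0x439298c4 → little-endian bytes:
  [0]=0xc4  [1]=0x98  [2]=0x92  [3]=0x43

c4 98 92 43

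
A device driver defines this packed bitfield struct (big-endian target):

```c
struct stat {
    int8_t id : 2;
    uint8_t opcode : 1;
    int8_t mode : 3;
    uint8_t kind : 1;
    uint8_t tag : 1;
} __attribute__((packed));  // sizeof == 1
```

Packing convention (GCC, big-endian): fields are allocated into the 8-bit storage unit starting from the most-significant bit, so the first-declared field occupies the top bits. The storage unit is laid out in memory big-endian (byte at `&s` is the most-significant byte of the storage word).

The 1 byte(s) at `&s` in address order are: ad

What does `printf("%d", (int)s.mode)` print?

3

[0]=0xad (big-endian) → word 0xad
id [6+:2] = (word>>6) & 0x3 = 2
opcode [5+:1] = (word>>5) & 0x1 = 1
mode [2+:3] = (word>>2) & 0x7 = 3  ←
kind [1+:1] = (word>>1) & 0x1 = 0
tag [0+:1] = (word>>0) & 0x1 = 1
mode signed 3b, MSB=0: value = 3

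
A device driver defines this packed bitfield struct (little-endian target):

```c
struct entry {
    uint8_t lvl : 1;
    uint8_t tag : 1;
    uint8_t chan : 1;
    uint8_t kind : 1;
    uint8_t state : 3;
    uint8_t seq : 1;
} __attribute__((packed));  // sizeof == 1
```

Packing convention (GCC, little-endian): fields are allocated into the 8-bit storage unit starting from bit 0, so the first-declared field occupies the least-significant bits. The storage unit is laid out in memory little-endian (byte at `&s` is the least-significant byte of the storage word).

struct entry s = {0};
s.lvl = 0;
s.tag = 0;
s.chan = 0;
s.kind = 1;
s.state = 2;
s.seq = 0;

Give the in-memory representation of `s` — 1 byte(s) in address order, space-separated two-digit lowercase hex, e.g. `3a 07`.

28

lvl (1b) val=0 bits=0x0 at bit 0: 0x00
tag (1b) val=0 bits=0x0 at bit 1: 0x00
chan (1b) val=0 bits=0x0 at bit 2: 0x00
kind (1b) val=1 bits=0x1 at bit 3: 0x08
state (3b) val=2 bits=0x2 at bit 4: 0x28
seq (1b) val=0 bits=0x0 at bit 7: 0x28
word = 0x28 → little-endian bytes:
  [0]=0x28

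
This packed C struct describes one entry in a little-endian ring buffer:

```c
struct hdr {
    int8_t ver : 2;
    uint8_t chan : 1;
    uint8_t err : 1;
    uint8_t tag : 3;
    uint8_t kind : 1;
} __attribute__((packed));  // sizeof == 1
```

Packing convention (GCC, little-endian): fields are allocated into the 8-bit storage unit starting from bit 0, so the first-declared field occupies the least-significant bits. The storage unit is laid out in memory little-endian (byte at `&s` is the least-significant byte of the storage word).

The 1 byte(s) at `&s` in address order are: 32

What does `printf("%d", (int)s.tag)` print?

[0]=0x32 (little-endian) → word 0x32
ver:2 @ bit 0 → (0x32>>0)&0x3 = 0x2
chan:1 @ bit 2 → (0x32>>2)&0x1 = 0x0
err:1 @ bit 3 → (0x32>>3)&0x1 = 0x0
tag:3 @ bit 4 → (0x32>>4)&0x7 = 0x3  ←
kind:1 @ bit 7 → (0x32>>7)&0x1 = 0x0

3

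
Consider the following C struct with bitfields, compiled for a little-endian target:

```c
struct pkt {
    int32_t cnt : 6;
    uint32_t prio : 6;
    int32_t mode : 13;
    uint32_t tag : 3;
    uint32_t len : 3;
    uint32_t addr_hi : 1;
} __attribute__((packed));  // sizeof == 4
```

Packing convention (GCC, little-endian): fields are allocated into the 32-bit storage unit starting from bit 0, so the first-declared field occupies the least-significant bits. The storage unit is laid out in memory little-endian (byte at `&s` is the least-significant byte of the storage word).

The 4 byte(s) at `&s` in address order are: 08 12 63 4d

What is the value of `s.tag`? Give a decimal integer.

6

[0]=0x08 [1]=0x12 [2]=0x63 [3]=0x4d (little-endian) → word 0x4d631208
cnt:6 @ bit 0 → (0x4d631208>>0)&0x3f = 0x8
prio:6 @ bit 6 → (0x4d631208>>6)&0x3f = 0x8
mode:13 @ bit 12 → (0x4d631208>>12)&0x1fff = 0x1631
tag:3 @ bit 25 → (0x4d631208>>25)&0x7 = 0x6  ←
len:3 @ bit 28 → (0x4d631208>>28)&0x7 = 0x4
addr_hi:1 @ bit 31 → (0x4d631208>>31)&0x1 = 0x0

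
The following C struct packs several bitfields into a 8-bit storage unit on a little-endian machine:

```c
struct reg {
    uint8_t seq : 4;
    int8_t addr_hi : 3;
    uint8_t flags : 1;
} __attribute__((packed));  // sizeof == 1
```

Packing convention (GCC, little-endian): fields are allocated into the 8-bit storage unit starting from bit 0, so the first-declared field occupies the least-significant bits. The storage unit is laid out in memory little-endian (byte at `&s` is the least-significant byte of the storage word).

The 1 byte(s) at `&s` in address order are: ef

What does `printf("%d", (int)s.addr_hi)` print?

[0]=0xef (little-endian) → word 0xef
seq [0+:4] = (word>>0) & 0xf = 15
addr_hi [4+:3] = (word>>4) & 0x7 = 6  ←
flags [7+:1] = (word>>7) & 0x1 = 1
addr_hi signed 3b, MSB=1: 6 - 8 = -2

-2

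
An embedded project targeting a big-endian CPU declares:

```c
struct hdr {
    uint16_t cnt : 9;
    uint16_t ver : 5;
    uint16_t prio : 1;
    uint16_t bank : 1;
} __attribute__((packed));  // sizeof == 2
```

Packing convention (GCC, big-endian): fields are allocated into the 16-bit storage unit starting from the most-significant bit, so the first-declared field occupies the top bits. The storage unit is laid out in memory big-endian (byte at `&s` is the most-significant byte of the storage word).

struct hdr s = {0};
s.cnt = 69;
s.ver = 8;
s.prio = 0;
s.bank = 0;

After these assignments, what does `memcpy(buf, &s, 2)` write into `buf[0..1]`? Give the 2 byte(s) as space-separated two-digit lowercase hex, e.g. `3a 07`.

[7+:9] cnt=69 & 0x1ff = 0x45; word=0x2280
[2+:5] ver=8 & 0x1f = 0x8; word=0x22a0
[1+:1] prio=0 & 0x1 = 0x0; word=0x22a0
[0+:1] bank=0 & 0x1 = 0x0; word=0x22a0
word = 0x22a0 → big-endian bytes:
  [0]=0x22  [1]=0xa0

22 a0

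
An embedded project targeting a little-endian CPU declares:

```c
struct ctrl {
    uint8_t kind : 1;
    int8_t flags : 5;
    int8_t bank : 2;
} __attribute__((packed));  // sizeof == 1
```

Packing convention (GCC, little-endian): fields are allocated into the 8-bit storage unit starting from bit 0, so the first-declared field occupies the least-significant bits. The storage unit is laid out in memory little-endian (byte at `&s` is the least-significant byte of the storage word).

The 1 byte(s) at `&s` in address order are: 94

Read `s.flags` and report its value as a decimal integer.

10

[0]=0x94 (little-endian) → word 0x94
kind [0+:1] = (word>>0) & 0x1 = 0
flags [1+:5] = (word>>1) & 0x1f = 10  ←
bank [6+:2] = (word>>6) & 0x3 = 2
flags signed 5b, MSB=0: value = 10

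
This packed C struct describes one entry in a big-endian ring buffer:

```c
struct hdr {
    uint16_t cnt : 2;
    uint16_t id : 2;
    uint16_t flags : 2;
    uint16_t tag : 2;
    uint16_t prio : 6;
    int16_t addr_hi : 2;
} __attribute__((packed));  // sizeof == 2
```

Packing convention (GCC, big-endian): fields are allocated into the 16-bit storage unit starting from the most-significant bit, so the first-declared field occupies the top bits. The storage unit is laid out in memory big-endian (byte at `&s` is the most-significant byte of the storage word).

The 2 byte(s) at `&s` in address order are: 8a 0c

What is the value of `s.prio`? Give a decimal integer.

[0]=0x8a [1]=0x0c (big-endian) → word 0x8a0c
cnt [14+:2] = (word>>14) & 0x3 = 2
id [12+:2] = (word>>12) & 0x3 = 0
flags [10+:2] = (word>>10) & 0x3 = 2
tag [8+:2] = (word>>8) & 0x3 = 2
prio [2+:6] = (word>>2) & 0x3f = 3  ←
addr_hi [0+:2] = (word>>0) & 0x3 = 0

3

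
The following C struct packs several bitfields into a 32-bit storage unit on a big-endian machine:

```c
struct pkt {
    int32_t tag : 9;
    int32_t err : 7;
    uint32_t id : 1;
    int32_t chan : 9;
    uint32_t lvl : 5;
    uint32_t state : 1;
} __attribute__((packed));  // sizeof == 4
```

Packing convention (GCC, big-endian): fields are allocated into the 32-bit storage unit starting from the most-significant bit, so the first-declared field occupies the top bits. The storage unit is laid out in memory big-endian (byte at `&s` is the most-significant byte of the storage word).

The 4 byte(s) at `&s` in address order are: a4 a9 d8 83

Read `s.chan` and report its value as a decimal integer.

-158

[0]=0xa4 [1]=0xa9 [2]=0xd8 [3]=0x83 (big-endian) → word 0xa4a9d883
tag:9 @ bit 23 → (0xa4a9d883>>23)&0x1ff = 0x149
err:7 @ bit 16 → (0xa4a9d883>>16)&0x7f = 0x29
id:1 @ bit 15 → (0xa4a9d883>>15)&0x1 = 0x1
chan:9 @ bit 6 → (0xa4a9d883>>6)&0x1ff = 0x162  ←
lvl:5 @ bit 1 → (0xa4a9d883>>1)&0x1f = 0x1
state:1 @ bit 0 → (0xa4a9d883>>0)&0x1 = 0x1
chan signed 9b, MSB=1: 354 - 512 = -158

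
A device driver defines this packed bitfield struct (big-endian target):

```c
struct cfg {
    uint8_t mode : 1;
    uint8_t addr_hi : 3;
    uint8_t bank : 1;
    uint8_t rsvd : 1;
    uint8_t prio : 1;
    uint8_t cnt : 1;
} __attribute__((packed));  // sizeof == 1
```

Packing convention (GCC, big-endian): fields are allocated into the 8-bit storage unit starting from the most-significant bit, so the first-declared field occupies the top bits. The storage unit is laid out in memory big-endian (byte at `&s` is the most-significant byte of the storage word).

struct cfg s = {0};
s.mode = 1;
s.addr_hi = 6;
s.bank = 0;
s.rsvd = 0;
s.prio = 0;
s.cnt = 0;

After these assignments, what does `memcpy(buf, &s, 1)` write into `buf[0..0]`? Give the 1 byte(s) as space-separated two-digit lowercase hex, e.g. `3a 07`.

[7+:1] mode=1 & 0x1 = 0x1; word=0x80
[4+:3] addr_hi=6 & 0x7 = 0x6; word=0xe0
[3+:1] bank=0 & 0x1 = 0x0; word=0xe0
[2+:1] rsvd=0 & 0x1 = 0x0; word=0xe0
[1+:1] prio=0 & 0x1 = 0x0; word=0xe0
[0+:1] cnt=0 & 0x1 = 0x0; word=0xe0
word = 0xe0 → big-endian bytes:
  [0]=0xe0

e0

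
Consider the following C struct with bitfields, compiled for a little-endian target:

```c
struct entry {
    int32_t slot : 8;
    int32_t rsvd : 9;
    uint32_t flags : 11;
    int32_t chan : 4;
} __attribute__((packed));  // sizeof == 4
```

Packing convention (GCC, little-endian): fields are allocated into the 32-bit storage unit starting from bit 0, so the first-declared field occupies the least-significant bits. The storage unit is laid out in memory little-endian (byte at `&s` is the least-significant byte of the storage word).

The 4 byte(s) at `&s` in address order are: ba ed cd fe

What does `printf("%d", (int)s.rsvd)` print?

[0]=0xba [1]=0xed [2]=0xcd [3]=0xfe (little-endian) → word 0xfecdedba
slot [0+:8] = (word>>0) & 0xff = 186
rsvd [8+:9] = (word>>8) & 0x1ff = 493  ←
flags [17+:11] = (word>>17) & 0x7ff = 1894
chan [28+:4] = (word>>28) & 0xf = 15
rsvd signed 9b, MSB=1: 493 - 512 = -19

-19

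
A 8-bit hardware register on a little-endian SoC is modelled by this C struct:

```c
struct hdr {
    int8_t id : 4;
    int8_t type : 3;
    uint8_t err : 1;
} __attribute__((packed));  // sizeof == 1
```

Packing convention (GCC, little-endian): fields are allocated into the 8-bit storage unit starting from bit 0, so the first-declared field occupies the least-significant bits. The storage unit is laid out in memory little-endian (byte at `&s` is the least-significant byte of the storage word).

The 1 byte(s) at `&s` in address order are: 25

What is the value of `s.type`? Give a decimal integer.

[0]=0x25 (little-endian) → word 0x25
id:4 @ bit 0 → (0x25>>0)&0xf = 0x5
type:3 @ bit 4 → (0x25>>4)&0x7 = 0x2  ←
err:1 @ bit 7 → (0x25>>7)&0x1 = 0x0
type signed 3b, MSB=0: value = 2

2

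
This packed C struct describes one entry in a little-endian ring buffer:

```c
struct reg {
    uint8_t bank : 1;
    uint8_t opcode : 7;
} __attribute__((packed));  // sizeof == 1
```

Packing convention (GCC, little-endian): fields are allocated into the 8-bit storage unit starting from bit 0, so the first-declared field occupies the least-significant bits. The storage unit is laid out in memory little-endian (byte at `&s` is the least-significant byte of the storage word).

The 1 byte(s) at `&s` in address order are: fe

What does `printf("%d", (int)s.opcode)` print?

127

[0]=0xfe (little-endian) → word 0xfe
bank:1 @ bit 0 → (0xfe>>0)&0x1 = 0x0
opcode:7 @ bit 1 → (0xfe>>1)&0x7f = 0x7f  ←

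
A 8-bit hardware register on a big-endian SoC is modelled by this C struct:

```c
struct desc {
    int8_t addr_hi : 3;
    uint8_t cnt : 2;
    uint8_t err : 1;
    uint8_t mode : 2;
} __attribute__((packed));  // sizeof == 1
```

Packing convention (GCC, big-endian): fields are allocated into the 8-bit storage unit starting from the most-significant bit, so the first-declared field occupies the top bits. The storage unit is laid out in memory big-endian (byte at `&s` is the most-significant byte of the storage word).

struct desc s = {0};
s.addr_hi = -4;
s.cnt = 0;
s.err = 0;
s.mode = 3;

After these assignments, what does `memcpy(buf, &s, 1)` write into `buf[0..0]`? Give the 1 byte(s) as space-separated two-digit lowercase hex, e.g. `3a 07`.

[5+:3] addr_hi=-4 & 0x7 = 0x4; word=0x80
[3+:2] cnt=0 & 0x3 = 0x0; word=0x80
[2+:1] err=0 & 0x1 = 0x0; word=0x80
[0+:2] mode=3 & 0x3 = 0x3; word=0x83
word = 0x83 → big-endian bytes:
  [0]=0x83

83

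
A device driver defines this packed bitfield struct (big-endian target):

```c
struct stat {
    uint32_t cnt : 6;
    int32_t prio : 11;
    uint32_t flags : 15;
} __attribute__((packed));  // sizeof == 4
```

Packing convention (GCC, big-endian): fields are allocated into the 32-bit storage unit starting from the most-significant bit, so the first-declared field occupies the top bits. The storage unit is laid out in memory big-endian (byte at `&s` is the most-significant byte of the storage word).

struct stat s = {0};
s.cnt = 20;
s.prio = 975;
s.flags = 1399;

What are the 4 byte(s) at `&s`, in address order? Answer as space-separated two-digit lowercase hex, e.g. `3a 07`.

cnt:6 = 20 → 0x14 << 26 → word 0x50000000
prio:11 = 975 → 0x3cf << 15 → word 0x51e78000
flags:15 = 1399 → 0x577 << 0 → word 0x51e78577
word = 0x51e78577 → big-endian bytes:
  [0]=0x51  [1]=0xe7  [2]=0x85  [3]=0x77

51 e7 85 77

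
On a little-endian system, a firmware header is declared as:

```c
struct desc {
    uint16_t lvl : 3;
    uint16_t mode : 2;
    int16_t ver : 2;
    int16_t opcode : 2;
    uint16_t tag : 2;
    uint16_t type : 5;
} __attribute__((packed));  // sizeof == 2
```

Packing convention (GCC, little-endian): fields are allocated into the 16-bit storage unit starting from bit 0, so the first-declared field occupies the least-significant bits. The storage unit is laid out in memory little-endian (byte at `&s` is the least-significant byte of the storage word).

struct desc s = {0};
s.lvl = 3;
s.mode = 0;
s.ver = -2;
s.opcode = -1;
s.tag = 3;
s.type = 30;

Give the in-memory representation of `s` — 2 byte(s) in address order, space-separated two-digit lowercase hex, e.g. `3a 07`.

c3 f7

[0+:3] lvl=3 & 0x7 = 0x3; word=0x0003
[3+:2] mode=0 & 0x3 = 0x0; word=0x0003
[5+:2] ver=-2 & 0x3 = 0x2; word=0x0043
[7+:2] opcode=-1 & 0x3 = 0x3; word=0x01c3
[9+:2] tag=3 & 0x3 = 0x3; word=0x07c3
[11+:5] type=30 & 0x1f = 0x1e; word=0xf7c3
word = 0xf7c3 → little-endian bytes:
  [0]=0xc3  [1]=0xf7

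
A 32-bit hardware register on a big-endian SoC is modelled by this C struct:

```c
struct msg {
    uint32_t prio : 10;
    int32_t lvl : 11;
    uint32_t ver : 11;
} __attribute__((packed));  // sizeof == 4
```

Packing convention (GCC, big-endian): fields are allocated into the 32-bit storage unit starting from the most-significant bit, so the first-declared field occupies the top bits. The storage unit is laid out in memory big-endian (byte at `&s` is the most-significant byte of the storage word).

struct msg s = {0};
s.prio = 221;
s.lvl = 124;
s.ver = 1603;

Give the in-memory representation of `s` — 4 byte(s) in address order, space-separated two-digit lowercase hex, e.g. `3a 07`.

37 43 e6 43

prio:10 = 221 → 0xdd << 22 → word 0x37400000
lvl:11 = 124 → 0x7c << 11 → word 0x3743e000
ver:11 = 1603 → 0x643 << 0 → word 0x3743e643
word = 0x3743e643 → big-endian bytes:
  [0]=0x37  [1]=0x43  [2]=0xe6  [3]=0x43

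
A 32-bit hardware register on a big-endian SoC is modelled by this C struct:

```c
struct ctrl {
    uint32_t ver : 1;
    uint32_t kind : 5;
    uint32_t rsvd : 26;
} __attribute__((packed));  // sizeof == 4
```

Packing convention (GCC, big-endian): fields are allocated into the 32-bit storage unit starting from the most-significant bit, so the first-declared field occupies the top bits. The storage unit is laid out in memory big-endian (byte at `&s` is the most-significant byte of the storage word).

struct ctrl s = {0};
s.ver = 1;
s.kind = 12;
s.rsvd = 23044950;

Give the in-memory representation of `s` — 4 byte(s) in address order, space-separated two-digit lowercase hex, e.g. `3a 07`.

b1 5f a3 56

[31+:1] ver=1 & 0x1 = 0x1; word=0x80000000
[26+:5] kind=12 & 0x1f = 0xc; word=0xb0000000
[0+:26] rsvd=23044950 & 0x3ffffff = 0x15fa356; word=0xb15fa356
word = 0xb15fa356 → big-endian bytes:
  [0]=0xb1  [1]=0x5f  [2]=0xa3  [3]=0x56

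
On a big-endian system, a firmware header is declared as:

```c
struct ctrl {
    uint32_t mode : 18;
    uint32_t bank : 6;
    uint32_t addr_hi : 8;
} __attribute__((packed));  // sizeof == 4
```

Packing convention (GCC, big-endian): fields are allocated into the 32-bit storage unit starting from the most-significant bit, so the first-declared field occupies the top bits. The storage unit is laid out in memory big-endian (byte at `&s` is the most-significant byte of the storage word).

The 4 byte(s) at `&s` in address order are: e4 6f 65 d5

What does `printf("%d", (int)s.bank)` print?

[0]=0xe4 [1]=0x6f [2]=0x65 [3]=0xd5 (big-endian) → word 0xe46f65d5
mode:18 @ bit 14 → (0xe46f65d5>>14)&0x3ffff = 0x391bd
bank:6 @ bit 8 → (0xe46f65d5>>8)&0x3f = 0x25  ←
addr_hi:8 @ bit 0 → (0xe46f65d5>>0)&0xff = 0xd5

37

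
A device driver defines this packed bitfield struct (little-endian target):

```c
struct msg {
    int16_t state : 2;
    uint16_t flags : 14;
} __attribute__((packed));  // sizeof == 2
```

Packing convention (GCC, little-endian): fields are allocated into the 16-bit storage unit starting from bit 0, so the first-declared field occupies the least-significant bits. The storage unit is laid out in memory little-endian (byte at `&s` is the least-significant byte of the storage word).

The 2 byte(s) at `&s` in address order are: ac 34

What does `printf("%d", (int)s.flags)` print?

3371

[0]=0xac [1]=0x34 (little-endian) → word 0x34ac
state:2 @ bit 0 → (0x34ac>>0)&0x3 = 0x0
flags:14 @ bit 2 → (0x34ac>>2)&0x3fff = 0xd2b  ←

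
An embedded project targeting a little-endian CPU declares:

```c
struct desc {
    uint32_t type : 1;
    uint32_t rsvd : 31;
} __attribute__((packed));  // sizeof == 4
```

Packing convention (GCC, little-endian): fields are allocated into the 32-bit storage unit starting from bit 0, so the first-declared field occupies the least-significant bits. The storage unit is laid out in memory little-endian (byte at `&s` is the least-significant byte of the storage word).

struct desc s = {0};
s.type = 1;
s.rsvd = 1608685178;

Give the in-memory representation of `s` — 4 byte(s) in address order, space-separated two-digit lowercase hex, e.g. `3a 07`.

type (1b) val=1 bits=0x1 at bit 0: 0x00000001
rsvd (31b) val=1608685178 bits=0x5fe2967a at bit 1: 0xbfc52cf5
word = 0xbfc52cf5 → little-endian bytes:
  [0]=0xf5  [1]=0x2c  [2]=0xc5  [3]=0xbf

f5 2c c5 bf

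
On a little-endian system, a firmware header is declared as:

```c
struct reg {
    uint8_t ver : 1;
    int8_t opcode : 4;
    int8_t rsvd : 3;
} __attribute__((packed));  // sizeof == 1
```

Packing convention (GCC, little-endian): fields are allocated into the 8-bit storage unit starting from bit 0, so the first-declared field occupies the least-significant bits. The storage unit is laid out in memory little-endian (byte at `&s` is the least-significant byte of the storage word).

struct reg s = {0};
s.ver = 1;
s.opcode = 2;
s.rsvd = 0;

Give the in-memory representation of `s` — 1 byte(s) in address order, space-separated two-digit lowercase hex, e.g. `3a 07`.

[0+:1] ver=1 & 0x1 = 0x1; word=0x01
[1+:4] opcode=2 & 0xf = 0x2; word=0x05
[5+:3] rsvd=0 & 0x7 = 0x0; word=0x05
word = 0x05 → little-endian bytes:
  [0]=0x05

05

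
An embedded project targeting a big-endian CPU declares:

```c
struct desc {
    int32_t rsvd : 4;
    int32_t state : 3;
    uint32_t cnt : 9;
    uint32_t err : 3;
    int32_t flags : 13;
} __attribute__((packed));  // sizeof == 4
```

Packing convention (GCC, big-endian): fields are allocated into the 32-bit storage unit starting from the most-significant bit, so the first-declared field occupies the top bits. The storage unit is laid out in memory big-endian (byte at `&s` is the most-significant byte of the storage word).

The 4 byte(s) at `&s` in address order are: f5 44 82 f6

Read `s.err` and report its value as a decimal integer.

4

[0]=0xf5 [1]=0x44 [2]=0x82 [3]=0xf6 (big-endian) → word 0xf54482f6
rsvd:4 @ bit 28 → (0xf54482f6>>28)&0xf = 0xf
state:3 @ bit 25 → (0xf54482f6>>25)&0x7 = 0x2
cnt:9 @ bit 16 → (0xf54482f6>>16)&0x1ff = 0x144
err:3 @ bit 13 → (0xf54482f6>>13)&0x7 = 0x4  ←
flags:13 @ bit 0 → (0xf54482f6>>0)&0x1fff = 0x2f6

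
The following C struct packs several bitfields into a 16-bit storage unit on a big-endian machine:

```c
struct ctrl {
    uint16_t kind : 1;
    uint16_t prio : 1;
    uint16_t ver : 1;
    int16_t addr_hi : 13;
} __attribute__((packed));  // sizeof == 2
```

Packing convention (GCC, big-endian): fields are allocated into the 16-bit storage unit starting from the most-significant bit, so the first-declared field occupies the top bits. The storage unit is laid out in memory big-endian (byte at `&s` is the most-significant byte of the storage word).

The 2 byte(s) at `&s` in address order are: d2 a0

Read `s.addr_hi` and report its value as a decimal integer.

[0]=0xd2 [1]=0xa0 (big-endian) → word 0xd2a0
kind [15+:1] = (word>>15) & 0x1 = 1
prio [14+:1] = (word>>14) & 0x1 = 1
ver [13+:1] = (word>>13) & 0x1 = 0
addr_hi [0+:13] = (word>>0) & 0x1fff = 4768  ←
addr_hi signed 13b, MSB=1: 4768 - 8192 = -3424

-3424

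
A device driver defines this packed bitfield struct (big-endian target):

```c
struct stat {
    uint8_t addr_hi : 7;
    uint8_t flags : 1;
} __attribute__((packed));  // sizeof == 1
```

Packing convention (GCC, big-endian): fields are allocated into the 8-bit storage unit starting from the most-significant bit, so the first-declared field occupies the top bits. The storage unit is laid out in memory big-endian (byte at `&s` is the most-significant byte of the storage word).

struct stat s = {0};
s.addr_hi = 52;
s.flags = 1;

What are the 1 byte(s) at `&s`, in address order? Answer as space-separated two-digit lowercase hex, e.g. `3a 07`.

69

addr_hi:7 = 52 → 0x34 << 1 → word 0x68
flags:1 = 1 → 0x1 << 0 → word 0x69
word = 0x69 → big-endian bytes:
  [0]=0x69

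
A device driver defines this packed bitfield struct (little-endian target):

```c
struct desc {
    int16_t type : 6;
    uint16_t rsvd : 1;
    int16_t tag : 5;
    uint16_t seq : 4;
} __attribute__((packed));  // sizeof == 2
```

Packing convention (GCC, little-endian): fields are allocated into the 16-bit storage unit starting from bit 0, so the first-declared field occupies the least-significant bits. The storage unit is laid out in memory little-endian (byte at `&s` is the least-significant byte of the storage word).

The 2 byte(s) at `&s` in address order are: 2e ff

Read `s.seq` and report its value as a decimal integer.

[0]=0x2e [1]=0xff (little-endian) → word 0xff2e
type:6 @ bit 0 → (0xff2e>>0)&0x3f = 0x2e
rsvd:1 @ bit 6 → (0xff2e>>6)&0x1 = 0x0
tag:5 @ bit 7 → (0xff2e>>7)&0x1f = 0x1e
seq:4 @ bit 12 → (0xff2e>>12)&0xf = 0xf  ←

15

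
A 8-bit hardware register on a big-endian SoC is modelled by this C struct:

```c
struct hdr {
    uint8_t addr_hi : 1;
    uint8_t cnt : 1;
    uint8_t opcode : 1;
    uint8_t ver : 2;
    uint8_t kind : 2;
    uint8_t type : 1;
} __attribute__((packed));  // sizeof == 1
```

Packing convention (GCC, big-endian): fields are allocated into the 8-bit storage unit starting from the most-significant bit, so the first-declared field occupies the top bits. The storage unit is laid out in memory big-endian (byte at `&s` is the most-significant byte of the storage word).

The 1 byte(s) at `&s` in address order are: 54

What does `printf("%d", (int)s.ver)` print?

2

[0]=0x54 (big-endian) → word 0x54
addr_hi:1 @ bit 7 → (0x54>>7)&0x1 = 0x0
cnt:1 @ bit 6 → (0x54>>6)&0x1 = 0x1
opcode:1 @ bit 5 → (0x54>>5)&0x1 = 0x0
ver:2 @ bit 3 → (0x54>>3)&0x3 = 0x2  ←
kind:2 @ bit 1 → (0x54>>1)&0x3 = 0x2
type:1 @ bit 0 → (0x54>>0)&0x1 = 0x0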